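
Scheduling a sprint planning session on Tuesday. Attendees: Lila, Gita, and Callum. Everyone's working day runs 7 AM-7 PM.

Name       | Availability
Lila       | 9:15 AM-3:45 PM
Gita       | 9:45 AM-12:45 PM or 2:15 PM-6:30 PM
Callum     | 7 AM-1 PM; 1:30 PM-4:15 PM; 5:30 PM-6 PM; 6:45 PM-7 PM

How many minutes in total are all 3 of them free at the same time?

Lila ∩ Gita: 09:45-12:45, 14:15-15:45.
Lila ∩ Gita ∩ Callum: 09:45-12:45, 14:15-15:45.
Summing the common windows: 180 + 90 = 270 minutes.

270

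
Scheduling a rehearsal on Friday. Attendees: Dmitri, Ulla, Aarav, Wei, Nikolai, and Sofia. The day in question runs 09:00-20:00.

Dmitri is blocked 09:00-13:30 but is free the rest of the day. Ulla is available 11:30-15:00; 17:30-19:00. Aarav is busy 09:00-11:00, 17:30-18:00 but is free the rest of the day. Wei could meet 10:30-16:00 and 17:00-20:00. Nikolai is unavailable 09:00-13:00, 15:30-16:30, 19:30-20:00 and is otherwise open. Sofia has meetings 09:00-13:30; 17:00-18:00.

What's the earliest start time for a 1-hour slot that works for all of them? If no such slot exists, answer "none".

Dmitri free: 13:30-20:00 (invert busy blocks within the working day).
Ulla free: 11:30-15:00, 17:30-19:00.
Aarav free: 11:00-17:30, 18:00-20:00 (invert busy blocks within the working day).
Wei free: 10:30-16:00, 17:00-20:00.
Nikolai free: 13:00-15:30, 16:30-19:30 (invert busy blocks within the working day).
Sofia free: 13:30-17:00, 18:00-20:00 (invert busy blocks within the working day).
Dmitri ∩ Ulla: 13:30-15:00, 17:30-19:00.
Dmitri ∩ Ulla ∩ Aarav: 13:30-15:00, 18:00-19:00.
Dmitri ∩ Ulla ∩ Aarav ∩ Wei: 13:30-15:00, 18:00-19:00.
Dmitri ∩ Ulla ∩ Aarav ∩ Wei ∩ Nikolai: 13:30-15:00, 18:00-19:00.
Dmitri ∩ Ulla ∩ Aarav ∩ Wei ∩ Nikolai ∩ Sofia: 13:30-15:00, 18:00-19:00.
Those are the intersection windows.
The first common window of at least 60 minutes is 13:30-15:00, so the earliest start is 13:30.

13:30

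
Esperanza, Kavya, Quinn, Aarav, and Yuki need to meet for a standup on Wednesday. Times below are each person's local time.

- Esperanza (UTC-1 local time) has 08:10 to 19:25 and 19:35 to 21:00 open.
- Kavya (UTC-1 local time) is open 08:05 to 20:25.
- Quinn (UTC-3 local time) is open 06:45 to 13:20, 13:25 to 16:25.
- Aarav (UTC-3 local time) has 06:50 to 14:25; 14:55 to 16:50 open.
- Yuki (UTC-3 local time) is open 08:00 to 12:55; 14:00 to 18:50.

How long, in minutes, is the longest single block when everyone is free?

295

Esperanza in UTC: 09:10-20:25, 20:35-22:00 (add 1h to convert from UTC-1).
Kavya in UTC: 09:05-21:25 (add 1h to convert from UTC-1).
Quinn in UTC: 09:45-16:20, 16:25-19:25 (add 3h to convert from UTC-3).
Aarav in UTC: 09:50-17:25, 17:55-19:50 (add 3h to convert from UTC-3).
Yuki in UTC: 11:00-15:55, 17:00-21:50 (add 3h to convert from UTC-3).
Esperanza ∩ Kavya: 09:10-20:25, 20:35-21:25.
Esperanza ∩ Kavya ∩ Quinn: 09:45-16:20, 16:25-19:25.
Esperanza ∩ Kavya ∩ Quinn ∩ Aarav: 09:50-16:20, 16:25-17:25, 17:55-19:25.
Esperanza ∩ Kavya ∩ Quinn ∩ Aarav ∩ Yuki: 11:00-15:55, 17:00-17:25, 17:55-19:25.
Those are the intersection windows.
The longest is 11:00-15:55 at 295 minutes.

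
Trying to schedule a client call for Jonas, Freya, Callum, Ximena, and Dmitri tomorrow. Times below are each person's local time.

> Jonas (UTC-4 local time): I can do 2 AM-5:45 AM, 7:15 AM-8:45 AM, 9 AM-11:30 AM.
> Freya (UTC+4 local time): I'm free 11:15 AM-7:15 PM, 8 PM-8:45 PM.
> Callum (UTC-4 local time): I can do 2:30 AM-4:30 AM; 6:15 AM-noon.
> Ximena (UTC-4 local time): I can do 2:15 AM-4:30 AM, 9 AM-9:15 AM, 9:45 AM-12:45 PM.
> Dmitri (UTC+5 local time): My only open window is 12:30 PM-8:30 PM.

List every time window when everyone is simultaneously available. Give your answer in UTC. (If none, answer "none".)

Jonas in UTC: 06:00-09:45, 11:15-12:45, 13:00-15:30 (add 4h to convert from UTC-4).
Freya in UTC: 07:15-15:15, 16:00-16:45 (subtract 4h to convert from UTC+4).
Callum in UTC: 06:30-08:30, 10:15-16:00 (add 4h to convert from UTC-4).
Ximena in UTC: 06:15-08:30, 13:00-13:15, 13:45-16:45 (add 4h to convert from UTC-4).
Dmitri in UTC: 07:30-15:30 (subtract 5h to convert from UTC+5).
Jonas ∩ Freya: 07:15-09:45, 11:15-12:45, 13:00-15:15.
Jonas ∩ Freya ∩ Callum: 07:15-08:30, 11:15-12:45, 13:00-15:15.
Jonas ∩ Freya ∩ Callum ∩ Ximena: 07:15-08:30, 13:00-13:15, 13:45-15:15.
Jonas ∩ Freya ∩ Callum ∩ Ximena ∩ Dmitri: 07:30-08:30, 13:00-13:15, 13:45-15:15.

07:30-08:30, 13:00-13:15, 13:45-15:15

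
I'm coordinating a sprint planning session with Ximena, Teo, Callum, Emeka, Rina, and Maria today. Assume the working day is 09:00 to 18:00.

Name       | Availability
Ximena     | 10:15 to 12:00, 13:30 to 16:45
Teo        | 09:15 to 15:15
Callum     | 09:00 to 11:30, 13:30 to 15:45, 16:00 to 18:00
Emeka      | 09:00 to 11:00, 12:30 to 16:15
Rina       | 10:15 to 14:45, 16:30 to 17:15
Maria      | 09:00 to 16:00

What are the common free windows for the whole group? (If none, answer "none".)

10:15-11:00, 13:30-14:45

Ximena ∩ Teo: 10:15-12:00, 13:30-15:15.
Ximena ∩ Teo ∩ Callum: 10:15-11:30, 13:30-15:15.
Ximena ∩ Teo ∩ Callum ∩ Emeka: 10:15-11:00, 13:30-15:15.
Ximena ∩ Teo ∩ Callum ∩ Emeka ∩ Rina: 10:15-11:00, 13:30-14:45.
Ximena ∩ Teo ∩ Callum ∩ Emeka ∩ Rina ∩ Maria: 10:15-11:00, 13:30-14:45.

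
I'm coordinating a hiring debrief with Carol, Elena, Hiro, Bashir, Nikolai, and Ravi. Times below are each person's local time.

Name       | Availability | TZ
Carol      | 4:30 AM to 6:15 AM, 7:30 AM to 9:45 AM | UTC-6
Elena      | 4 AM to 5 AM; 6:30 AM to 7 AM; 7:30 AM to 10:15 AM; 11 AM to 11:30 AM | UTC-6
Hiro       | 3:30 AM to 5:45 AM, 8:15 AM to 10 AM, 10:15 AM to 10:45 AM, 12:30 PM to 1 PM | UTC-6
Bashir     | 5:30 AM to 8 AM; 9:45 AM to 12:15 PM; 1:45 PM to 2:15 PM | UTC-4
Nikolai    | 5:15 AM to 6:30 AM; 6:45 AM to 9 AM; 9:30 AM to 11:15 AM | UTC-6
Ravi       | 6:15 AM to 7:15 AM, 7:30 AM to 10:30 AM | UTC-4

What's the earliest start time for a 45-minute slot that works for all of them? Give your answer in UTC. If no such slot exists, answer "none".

none

Carol in UTC: 10:30-12:15, 13:30-15:45 (add 6h to convert from UTC-6).
Elena in UTC: 10:00-11:00, 12:30-13:00, 13:30-16:15, 17:00-17:30 (add 6h to convert from UTC-6).
Hiro in UTC: 09:30-11:45, 14:15-16:00, 16:15-16:45, 18:30-19:00 (add 6h to convert from UTC-6).
Bashir in UTC: 09:30-12:00, 13:45-16:15, 17:45-18:15 (add 4h to convert from UTC-4).
Nikolai in UTC: 11:15-12:30, 12:45-15:00, 15:30-17:15 (add 6h to convert from UTC-6).
Ravi in UTC: 10:15-11:15, 11:30-14:30 (add 4h to convert from UTC-4).
Carol ∩ Elena: 10:30-11:00, 13:30-15:45.
Carol ∩ Elena ∩ Hiro: 10:30-11:00, 14:15-15:45.
Carol ∩ Elena ∩ Hiro ∩ Bashir: 10:30-11:00, 14:15-15:45.
Carol ∩ Elena ∩ Hiro ∩ Bashir ∩ Nikolai: 14:15-15:00, 15:30-15:45.
Carol ∩ Elena ∩ Hiro ∩ Bashir ∩ Nikolai ∩ Ravi: 14:15-14:30.
No common window is at least 45 minutes long.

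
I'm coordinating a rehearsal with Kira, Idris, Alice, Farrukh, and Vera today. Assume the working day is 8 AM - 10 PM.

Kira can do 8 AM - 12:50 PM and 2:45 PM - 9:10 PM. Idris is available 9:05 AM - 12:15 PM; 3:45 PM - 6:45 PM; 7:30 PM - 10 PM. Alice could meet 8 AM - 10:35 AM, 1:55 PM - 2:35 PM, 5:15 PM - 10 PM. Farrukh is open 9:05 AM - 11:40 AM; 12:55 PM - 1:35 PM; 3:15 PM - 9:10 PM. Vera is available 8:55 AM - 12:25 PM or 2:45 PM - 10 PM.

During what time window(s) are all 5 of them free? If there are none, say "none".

09:05-10:35, 17:15-18:45, 19:30-21:10

Kira ∩ Idris: 09:05-12:15, 15:45-18:45, 19:30-21:10.
Kira ∩ Idris ∩ Alice: 09:05-10:35, 17:15-18:45, 19:30-21:10.
Kira ∩ Idris ∩ Alice ∩ Farrukh: 09:05-10:35, 17:15-18:45, 19:30-21:10.
Kira ∩ Idris ∩ Alice ∩ Farrukh ∩ Vera: 09:05-10:35, 17:15-18:45, 19:30-21:10.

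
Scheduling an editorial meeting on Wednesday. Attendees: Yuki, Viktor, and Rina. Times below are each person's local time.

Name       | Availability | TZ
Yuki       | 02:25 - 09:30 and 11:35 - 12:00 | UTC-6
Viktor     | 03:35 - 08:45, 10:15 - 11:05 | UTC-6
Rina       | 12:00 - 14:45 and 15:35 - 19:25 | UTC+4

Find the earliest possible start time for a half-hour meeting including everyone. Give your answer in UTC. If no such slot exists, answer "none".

Yuki in UTC: 08:25-15:30, 17:35-18:00 (add 6h to convert from UTC-6).
Viktor in UTC: 09:35-14:45, 16:15-17:05 (add 6h to convert from UTC-6).
Rina in UTC: 08:00-10:45, 11:35-15:25 (subtract 4h to convert from UTC+4).
Yuki ∩ Viktor: 09:35-14:45.
Yuki ∩ Viktor ∩ Rina: 09:35-10:45, 11:35-14:45.
The first common window of at least 30 minutes is 09:35-10:45, so the earliest start is 09:35.

09:35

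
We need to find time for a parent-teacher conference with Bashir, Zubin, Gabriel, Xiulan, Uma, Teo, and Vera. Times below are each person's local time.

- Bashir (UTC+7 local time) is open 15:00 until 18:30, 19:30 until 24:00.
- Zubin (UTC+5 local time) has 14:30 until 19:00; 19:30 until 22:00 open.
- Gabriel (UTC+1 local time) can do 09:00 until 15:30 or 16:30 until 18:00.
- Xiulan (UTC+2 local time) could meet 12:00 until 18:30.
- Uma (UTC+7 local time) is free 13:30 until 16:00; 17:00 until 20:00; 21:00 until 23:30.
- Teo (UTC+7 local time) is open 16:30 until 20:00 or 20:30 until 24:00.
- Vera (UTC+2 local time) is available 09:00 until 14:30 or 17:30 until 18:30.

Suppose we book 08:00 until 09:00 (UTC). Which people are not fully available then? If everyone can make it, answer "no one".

Teo, Xiulan, Zubin

Bashir in UTC: 08:00-11:30, 12:30-17:00 (subtract 7h to convert from UTC+7).
Zubin in UTC: 09:30-14:00, 14:30-17:00 (subtract 5h to convert from UTC+5).
Gabriel in UTC: 08:00-14:30, 15:30-17:00 (subtract 1h to convert from UTC+1).
Xiulan in UTC: 10:00-16:30 (subtract 2h to convert from UTC+2).
Uma in UTC: 06:30-09:00, 10:00-13:00, 14:00-16:30 (subtract 7h to convert from UTC+7).
Teo in UTC: 09:30-13:00, 13:30-17:00 (subtract 7h to convert from UTC+7).
Vera in UTC: 07:00-12:30, 15:30-16:30 (subtract 2h to convert from UTC+2).
Bashir: free for 08:00-09:00. Zubin: not fully free for 08:00-09:00. Gabriel: free for 08:00-09:00. Xiulan: not fully free for 08:00-09:00. Uma: free for 08:00-09:00. Teo: not fully free for 08:00-09:00. Vera: free for 08:00-09:00.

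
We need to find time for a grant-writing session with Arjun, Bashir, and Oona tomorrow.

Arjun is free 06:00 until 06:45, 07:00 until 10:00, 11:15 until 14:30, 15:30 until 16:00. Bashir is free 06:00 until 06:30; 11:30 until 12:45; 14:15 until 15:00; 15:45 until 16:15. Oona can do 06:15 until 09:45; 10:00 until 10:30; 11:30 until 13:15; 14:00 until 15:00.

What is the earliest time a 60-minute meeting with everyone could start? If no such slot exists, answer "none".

Arjun ∩ Bashir: 06:00-06:30, 11:30-12:45, 14:15-14:30, 15:45-16:00.
Arjun ∩ Bashir ∩ Oona: 06:15-06:30, 11:30-12:45, 14:15-14:30.
The first common window of at least 60 minutes is 11:30-12:45, so the earliest start is 11:30.

11:30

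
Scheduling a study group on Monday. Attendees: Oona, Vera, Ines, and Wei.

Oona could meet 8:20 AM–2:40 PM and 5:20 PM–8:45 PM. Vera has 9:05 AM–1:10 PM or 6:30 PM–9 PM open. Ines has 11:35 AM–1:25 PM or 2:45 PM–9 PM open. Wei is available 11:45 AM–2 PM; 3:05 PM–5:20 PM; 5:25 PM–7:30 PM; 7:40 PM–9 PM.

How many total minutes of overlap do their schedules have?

210

Oona ∩ Vera: 09:05-13:10, 18:30-20:45.
Oona ∩ Vera ∩ Ines: 11:35-13:10, 18:30-20:45.
Oona ∩ Vera ∩ Ines ∩ Wei: 11:45-13:10, 18:30-19:30, 19:40-20:45.
Summing the common windows: 85 + 60 + 65 = 210 minutes.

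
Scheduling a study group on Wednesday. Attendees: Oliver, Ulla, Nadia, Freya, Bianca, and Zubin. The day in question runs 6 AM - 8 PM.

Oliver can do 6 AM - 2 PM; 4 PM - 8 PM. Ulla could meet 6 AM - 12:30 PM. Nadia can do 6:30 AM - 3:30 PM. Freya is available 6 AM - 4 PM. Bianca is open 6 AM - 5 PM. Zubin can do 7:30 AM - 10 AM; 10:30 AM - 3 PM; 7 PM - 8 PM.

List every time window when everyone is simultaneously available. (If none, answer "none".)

07:30-10:00, 10:30-12:30

Oliver ∩ Ulla: 06:00-12:30.
Oliver ∩ Ulla ∩ Nadia: 06:30-12:30.
Oliver ∩ Ulla ∩ Nadia ∩ Freya: 06:30-12:30.
Oliver ∩ Ulla ∩ Nadia ∩ Freya ∩ Bianca: 06:30-12:30.
Oliver ∩ Ulla ∩ Nadia ∩ Freya ∩ Bianca ∩ Zubin: 07:30-10:00, 10:30-12:30.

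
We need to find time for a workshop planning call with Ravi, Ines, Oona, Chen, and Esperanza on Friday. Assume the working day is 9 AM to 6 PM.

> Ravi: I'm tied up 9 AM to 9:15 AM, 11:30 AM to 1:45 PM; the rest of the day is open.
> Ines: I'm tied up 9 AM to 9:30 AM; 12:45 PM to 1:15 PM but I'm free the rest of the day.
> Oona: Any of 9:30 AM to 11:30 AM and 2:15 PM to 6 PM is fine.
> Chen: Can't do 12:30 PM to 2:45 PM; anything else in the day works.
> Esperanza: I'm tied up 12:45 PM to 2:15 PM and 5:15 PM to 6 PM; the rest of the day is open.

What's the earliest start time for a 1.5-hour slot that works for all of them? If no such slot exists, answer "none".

Ravi free: 09:15-11:30, 13:45-18:00 (invert busy blocks within the working day).
Ines free: 09:30-12:45, 13:15-18:00 (invert busy blocks within the working day).
Oona free: 09:30-11:30, 14:15-18:00.
Chen free: 09:00-12:30, 14:45-18:00 (invert busy blocks within the working day).
Esperanza free: 09:00-12:45, 14:15-17:15 (invert busy blocks within the working day).
Ravi ∩ Ines: 09:30-11:30, 13:45-18:00.
Ravi ∩ Ines ∩ Oona: 09:30-11:30, 14:15-18:00.
Ravi ∩ Ines ∩ Oona ∩ Chen: 09:30-11:30, 14:45-18:00.
Ravi ∩ Ines ∩ Oona ∩ Chen ∩ Esperanza: 09:30-11:30, 14:45-17:15.
So the common availability across everyone is 09:30-11:30, 14:45-17:15.
The first common window of at least 90 minutes is 09:30-11:30, so the earliest start is 09:30.

09:30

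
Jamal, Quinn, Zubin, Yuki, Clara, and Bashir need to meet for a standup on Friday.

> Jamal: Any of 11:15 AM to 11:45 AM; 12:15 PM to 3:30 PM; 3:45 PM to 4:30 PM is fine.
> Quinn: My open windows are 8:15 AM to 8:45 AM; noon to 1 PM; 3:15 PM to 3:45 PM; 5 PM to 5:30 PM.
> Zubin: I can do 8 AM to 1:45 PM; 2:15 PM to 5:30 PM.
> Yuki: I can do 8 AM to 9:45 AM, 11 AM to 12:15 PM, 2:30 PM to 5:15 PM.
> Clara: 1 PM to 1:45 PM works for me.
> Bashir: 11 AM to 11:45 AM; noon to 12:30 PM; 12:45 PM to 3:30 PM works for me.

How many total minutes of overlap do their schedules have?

0

Jamal ∩ Quinn: 12:15-13:00, 15:15-15:30.
Jamal ∩ Quinn ∩ Zubin: 12:15-13:00, 15:15-15:30.
Jamal ∩ Quinn ∩ Zubin ∩ Yuki: 15:15-15:30.
Jamal ∩ Quinn ∩ Zubin ∩ Yuki ∩ Clara: ∅.
Jamal ∩ Quinn ∩ Zubin ∩ Yuki ∩ Clara ∩ Bashir: ∅.
There is no time when everyone is free.
There is no common window, so the total is 0 minutes.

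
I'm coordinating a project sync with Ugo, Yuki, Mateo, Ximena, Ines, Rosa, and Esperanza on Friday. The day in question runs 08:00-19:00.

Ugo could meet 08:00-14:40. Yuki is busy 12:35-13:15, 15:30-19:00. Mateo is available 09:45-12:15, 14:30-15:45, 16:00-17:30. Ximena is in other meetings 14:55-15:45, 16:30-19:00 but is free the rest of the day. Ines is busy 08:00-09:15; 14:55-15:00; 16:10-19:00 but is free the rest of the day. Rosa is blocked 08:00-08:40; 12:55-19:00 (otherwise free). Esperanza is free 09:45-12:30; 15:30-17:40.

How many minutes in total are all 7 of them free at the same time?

Ugo free: 08:00-14:40.
Yuki free: 08:00-12:35, 13:15-15:30 (invert busy blocks within the working day).
Mateo free: 09:45-12:15, 14:30-15:45, 16:00-17:30.
Ximena free: 08:00-14:55, 15:45-16:30 (invert busy blocks within the working day).
Ines free: 09:15-14:55, 15:00-16:10 (invert busy blocks within the working day).
Rosa free: 08:40-12:55 (invert busy blocks within the working day).
Esperanza free: 09:45-12:30, 15:30-17:40.
Ugo ∩ Yuki: 08:00-12:35, 13:15-14:40.
Ugo ∩ Yuki ∩ Mateo: 09:45-12:15, 14:30-14:40.
Ugo ∩ Yuki ∩ Mateo ∩ Ximena: 09:45-12:15, 14:30-14:40.
Ugo ∩ Yuki ∩ Mateo ∩ Ximena ∩ Ines: 09:45-12:15, 14:30-14:40.
Ugo ∩ Yuki ∩ Mateo ∩ Ximena ∩ Ines ∩ Rosa: 09:45-12:15.
Ugo ∩ Yuki ∩ Mateo ∩ Ximena ∩ Ines ∩ Rosa ∩ Esperanza: 09:45-12:15.
Those are the intersection windows.
That's a single block of 150 minutes.

150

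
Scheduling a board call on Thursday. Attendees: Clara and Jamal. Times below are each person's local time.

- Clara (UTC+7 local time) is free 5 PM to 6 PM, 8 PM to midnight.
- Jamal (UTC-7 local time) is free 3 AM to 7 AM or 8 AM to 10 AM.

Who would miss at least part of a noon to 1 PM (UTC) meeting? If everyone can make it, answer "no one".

Clara in UTC: 10:00-11:00, 13:00-17:00 (subtract 7h to convert from UTC+7).
Jamal in UTC: 10:00-14:00, 15:00-17:00 (add 7h to convert from UTC-7).
Clara: not fully free for 12:00-13:00. Jamal: free for 12:00-13:00.

Clara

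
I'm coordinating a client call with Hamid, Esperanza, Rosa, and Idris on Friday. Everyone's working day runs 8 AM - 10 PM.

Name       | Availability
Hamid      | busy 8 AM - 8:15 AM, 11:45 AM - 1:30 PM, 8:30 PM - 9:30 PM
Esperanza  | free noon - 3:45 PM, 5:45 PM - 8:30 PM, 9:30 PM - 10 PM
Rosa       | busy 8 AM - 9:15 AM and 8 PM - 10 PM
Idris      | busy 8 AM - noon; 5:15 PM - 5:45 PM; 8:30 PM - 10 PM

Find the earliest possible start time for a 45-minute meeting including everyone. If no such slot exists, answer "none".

13:30

Hamid free: 08:15-11:45, 13:30-20:30, 21:30-22:00 (invert busy blocks within the working day).
Esperanza free: 12:00-15:45, 17:45-20:30, 21:30-22:00.
Rosa free: 09:15-20:00 (invert busy blocks within the working day).
Idris free: 12:00-17:15, 17:45-20:30 (invert busy blocks within the working day).
Hamid ∩ Esperanza: 13:30-15:45, 17:45-20:30, 21:30-22:00.
Hamid ∩ Esperanza ∩ Rosa: 13:30-15:45, 17:45-20:00.
Hamid ∩ Esperanza ∩ Rosa ∩ Idris: 13:30-15:45, 17:45-20:00.
The first common window of at least 45 minutes is 13:30-15:45, so the earliest start is 13:30.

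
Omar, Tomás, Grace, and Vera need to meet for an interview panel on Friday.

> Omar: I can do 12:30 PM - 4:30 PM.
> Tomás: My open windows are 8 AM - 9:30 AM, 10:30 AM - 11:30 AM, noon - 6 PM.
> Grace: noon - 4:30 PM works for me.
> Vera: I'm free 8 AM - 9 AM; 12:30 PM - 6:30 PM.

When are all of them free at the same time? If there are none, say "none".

Omar ∩ Tomás: 12:30-16:30.
Omar ∩ Tomás ∩ Grace: 12:30-16:30.
Omar ∩ Tomás ∩ Grace ∩ Vera: 12:30-16:30.
Those are the intersection windows.

12:30-16:30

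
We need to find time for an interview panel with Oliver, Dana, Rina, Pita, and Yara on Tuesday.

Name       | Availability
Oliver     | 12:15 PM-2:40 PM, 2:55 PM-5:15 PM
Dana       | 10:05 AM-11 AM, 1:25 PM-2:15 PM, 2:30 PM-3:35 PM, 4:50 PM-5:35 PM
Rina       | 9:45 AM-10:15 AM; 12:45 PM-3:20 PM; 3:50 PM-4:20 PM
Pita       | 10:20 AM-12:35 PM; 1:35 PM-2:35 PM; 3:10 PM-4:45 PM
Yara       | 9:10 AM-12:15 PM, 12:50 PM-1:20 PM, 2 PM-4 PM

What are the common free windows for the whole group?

14:00-14:15, 14:30-14:35, 15:10-15:20

Oliver ∩ Dana: 13:25-14:15, 14:30-14:40, 14:55-15:35, 16:50-17:15.
Oliver ∩ Dana ∩ Rina: 13:25-14:15, 14:30-14:40, 14:55-15:20.
Oliver ∩ Dana ∩ Rina ∩ Pita: 13:35-14:15, 14:30-14:35, 15:10-15:20.
Oliver ∩ Dana ∩ Rina ∩ Pita ∩ Yara: 14:00-14:15, 14:30-14:35, 15:10-15:20.
Those are the intersection windows.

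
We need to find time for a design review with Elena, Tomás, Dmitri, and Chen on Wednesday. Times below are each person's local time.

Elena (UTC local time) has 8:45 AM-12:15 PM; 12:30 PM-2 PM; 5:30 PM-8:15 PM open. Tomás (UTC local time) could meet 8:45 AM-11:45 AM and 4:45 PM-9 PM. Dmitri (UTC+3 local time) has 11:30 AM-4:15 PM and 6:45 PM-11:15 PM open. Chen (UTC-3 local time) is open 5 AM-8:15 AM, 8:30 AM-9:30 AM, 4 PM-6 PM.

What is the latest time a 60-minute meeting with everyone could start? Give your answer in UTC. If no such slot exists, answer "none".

Elena in UTC: 08:45-12:15, 12:30-14:00, 17:30-20:15.
Tomás in UTC: 08:45-11:45, 16:45-21:00.
Dmitri in UTC: 08:30-13:15, 15:45-20:15 (subtract 3h to convert from UTC+3).
Chen in UTC: 08:00-11:15, 11:30-12:30, 19:00-21:00 (add 3h to convert from UTC-3).
Elena ∩ Tomás: 08:45-11:45, 17:30-20:15.
Elena ∩ Tomás ∩ Dmitri: 08:45-11:45, 17:30-20:15.
Elena ∩ Tomás ∩ Dmitri ∩ Chen: 08:45-11:15, 11:30-11:45, 19:00-20:15.
The last common window of at least 60 minutes is 19:00-20:15; a 60-minute meeting can start as late as 19:15 and still end by 20:15.

19:15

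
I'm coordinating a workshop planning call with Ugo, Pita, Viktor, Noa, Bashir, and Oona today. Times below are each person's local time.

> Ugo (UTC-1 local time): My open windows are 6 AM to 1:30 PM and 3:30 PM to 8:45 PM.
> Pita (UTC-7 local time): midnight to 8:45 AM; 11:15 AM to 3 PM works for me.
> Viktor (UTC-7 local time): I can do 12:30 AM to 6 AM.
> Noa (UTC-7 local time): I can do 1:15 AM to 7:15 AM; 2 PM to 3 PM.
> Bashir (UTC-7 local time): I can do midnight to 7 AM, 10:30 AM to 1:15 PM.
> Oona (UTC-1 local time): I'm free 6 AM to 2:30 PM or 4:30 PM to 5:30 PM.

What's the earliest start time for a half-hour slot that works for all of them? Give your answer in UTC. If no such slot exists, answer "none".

Ugo in UTC: 07:00-14:30, 16:30-21:45 (add 1h to convert from UTC-1).
Pita in UTC: 07:00-15:45, 18:15-22:00 (add 7h to convert from UTC-7).
Viktor in UTC: 07:30-13:00 (add 7h to convert from UTC-7).
Noa in UTC: 08:15-14:15, 21:00-22:00 (add 7h to convert from UTC-7).
Bashir in UTC: 07:00-14:00, 17:30-20:15 (add 7h to convert from UTC-7).
Oona in UTC: 07:00-15:30, 17:30-18:30 (add 1h to convert from UTC-1).
Ugo ∩ Pita: 07:00-14:30, 18:15-21:45.
Ugo ∩ Pita ∩ Viktor: 07:30-13:00.
Ugo ∩ Pita ∩ Viktor ∩ Noa: 08:15-13:00.
Ugo ∩ Pita ∩ Viktor ∩ Noa ∩ Bashir: 08:15-13:00.
Ugo ∩ Pita ∩ Viktor ∩ Noa ∩ Bashir ∩ Oona: 08:15-13:00.
The first common window of at least 30 minutes is 08:15-13:00, so the earliest start is 08:15.

08:15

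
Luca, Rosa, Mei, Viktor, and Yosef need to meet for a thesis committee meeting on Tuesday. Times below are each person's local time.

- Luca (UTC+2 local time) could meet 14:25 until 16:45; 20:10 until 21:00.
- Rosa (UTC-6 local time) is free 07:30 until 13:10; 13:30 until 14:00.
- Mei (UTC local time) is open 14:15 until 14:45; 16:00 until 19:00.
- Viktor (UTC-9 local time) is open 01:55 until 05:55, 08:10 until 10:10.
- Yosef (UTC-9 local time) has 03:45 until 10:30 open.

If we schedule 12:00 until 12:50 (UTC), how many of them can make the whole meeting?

Luca in UTC: 12:25-14:45, 18:10-19:00 (subtract 2h to convert from UTC+2).
Rosa in UTC: 13:30-19:10, 19:30-20:00 (add 6h to convert from UTC-6).
Mei in UTC: 14:15-14:45, 16:00-19:00.
Viktor in UTC: 10:55-14:55, 17:10-19:10 (add 9h to convert from UTC-9).
Yosef in UTC: 12:45-19:30 (add 9h to convert from UTC-9).
Viktor can make the full 12:00-12:50 slot — that's 1.

1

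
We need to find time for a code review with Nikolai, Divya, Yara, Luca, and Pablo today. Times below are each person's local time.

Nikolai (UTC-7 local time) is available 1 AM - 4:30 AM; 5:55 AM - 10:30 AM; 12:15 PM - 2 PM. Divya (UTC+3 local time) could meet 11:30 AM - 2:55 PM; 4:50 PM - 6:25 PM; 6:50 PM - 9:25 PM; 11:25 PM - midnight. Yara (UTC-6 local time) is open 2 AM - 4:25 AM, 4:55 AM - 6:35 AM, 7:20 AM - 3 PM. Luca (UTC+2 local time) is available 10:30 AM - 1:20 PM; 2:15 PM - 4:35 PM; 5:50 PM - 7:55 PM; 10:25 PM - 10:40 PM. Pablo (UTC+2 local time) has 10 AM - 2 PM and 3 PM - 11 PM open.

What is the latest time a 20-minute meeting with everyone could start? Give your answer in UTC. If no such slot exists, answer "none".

17:10

Nikolai in UTC: 08:00-11:30, 12:55-17:30, 19:15-21:00 (add 7h to convert from UTC-7).
Divya in UTC: 08:30-11:55, 13:50-15:25, 15:50-18:25, 20:25-21:00 (subtract 3h to convert from UTC+3).
Yara in UTC: 08:00-10:25, 10:55-12:35, 13:20-21:00 (add 6h to convert from UTC-6).
Luca in UTC: 08:30-11:20, 12:15-14:35, 15:50-17:55, 20:25-20:40 (subtract 2h to convert from UTC+2).
Pablo in UTC: 08:00-12:00, 13:00-21:00 (subtract 2h to convert from UTC+2).
Nikolai ∩ Divya: 08:30-11:30, 13:50-15:25, 15:50-17:30, 20:25-21:00.
Nikolai ∩ Divya ∩ Yara: 08:30-10:25, 10:55-11:30, 13:50-15:25, 15:50-17:30, 20:25-21:00.
Nikolai ∩ Divya ∩ Yara ∩ Luca: 08:30-10:25, 10:55-11:20, 13:50-14:35, 15:50-17:30, 20:25-20:40.
Nikolai ∩ Divya ∩ Yara ∩ Luca ∩ Pablo: 08:30-10:25, 10:55-11:20, 13:50-14:35, 15:50-17:30, 20:25-20:40.
The last common window of at least 20 minutes is 15:50-17:30; a 20-minute meeting can start as late as 17:10 and still end by 17:30.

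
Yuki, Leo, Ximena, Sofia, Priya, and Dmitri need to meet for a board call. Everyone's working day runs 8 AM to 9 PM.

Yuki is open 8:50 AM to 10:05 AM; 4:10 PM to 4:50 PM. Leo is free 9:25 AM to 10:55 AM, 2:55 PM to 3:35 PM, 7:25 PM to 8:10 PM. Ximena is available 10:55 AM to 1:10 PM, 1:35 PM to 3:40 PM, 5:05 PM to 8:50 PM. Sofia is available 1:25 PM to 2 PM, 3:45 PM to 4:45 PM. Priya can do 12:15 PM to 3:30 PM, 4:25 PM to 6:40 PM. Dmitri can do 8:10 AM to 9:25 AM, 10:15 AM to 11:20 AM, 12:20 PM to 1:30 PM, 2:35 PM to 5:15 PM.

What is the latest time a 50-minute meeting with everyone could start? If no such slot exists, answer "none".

Yuki ∩ Leo: 09:25-10:05.
Yuki ∩ Leo ∩ Ximena: ∅.
Yuki ∩ Leo ∩ Ximena ∩ Sofia: ∅.
Yuki ∩ Leo ∩ Ximena ∩ Sofia ∩ Priya: ∅.
Yuki ∩ Leo ∩ Ximena ∩ Sofia ∩ Priya ∩ Dmitri: ∅.
There is no time when everyone is free.
No common window is at least 50 minutes long.

none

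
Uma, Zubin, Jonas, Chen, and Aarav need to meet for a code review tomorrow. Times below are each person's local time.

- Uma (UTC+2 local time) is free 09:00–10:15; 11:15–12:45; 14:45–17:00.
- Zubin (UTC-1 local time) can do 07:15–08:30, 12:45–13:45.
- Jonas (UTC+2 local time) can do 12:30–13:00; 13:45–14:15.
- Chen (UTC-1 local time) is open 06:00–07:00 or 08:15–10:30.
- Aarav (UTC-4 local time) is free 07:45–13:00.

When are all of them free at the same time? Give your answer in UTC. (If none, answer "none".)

none

Uma in UTC: 07:00-08:15, 09:15-10:45, 12:45-15:00 (subtract 2h to convert from UTC+2).
Zubin in UTC: 08:15-09:30, 13:45-14:45 (add 1h to convert from UTC-1).
Jonas in UTC: 10:30-11:00, 11:45-12:15 (subtract 2h to convert from UTC+2).
Chen in UTC: 07:00-08:00, 09:15-11:30 (add 1h to convert from UTC-1).
Aarav in UTC: 11:45-17:00 (add 4h to convert from UTC-4).
Uma ∩ Zubin: 09:15-09:30, 13:45-14:45.
Uma ∩ Zubin ∩ Jonas: ∅.
Uma ∩ Zubin ∩ Jonas ∩ Chen: ∅.
Uma ∩ Zubin ∩ Jonas ∩ Chen ∩ Aarav: ∅.
There is no time when everyone is free.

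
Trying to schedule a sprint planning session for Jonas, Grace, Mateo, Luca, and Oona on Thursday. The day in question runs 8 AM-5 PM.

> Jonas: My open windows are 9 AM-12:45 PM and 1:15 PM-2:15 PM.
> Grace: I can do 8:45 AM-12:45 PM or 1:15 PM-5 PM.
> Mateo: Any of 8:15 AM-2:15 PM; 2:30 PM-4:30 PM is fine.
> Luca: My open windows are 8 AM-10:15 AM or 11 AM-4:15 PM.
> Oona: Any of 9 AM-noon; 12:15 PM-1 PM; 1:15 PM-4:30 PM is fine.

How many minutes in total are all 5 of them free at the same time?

Jonas ∩ Grace: 09:00-12:45, 13:15-14:15.
Jonas ∩ Grace ∩ Mateo: 09:00-12:45, 13:15-14:15.
Jonas ∩ Grace ∩ Mateo ∩ Luca: 09:00-10:15, 11:00-12:45, 13:15-14:15.
Jonas ∩ Grace ∩ Mateo ∩ Luca ∩ Oona: 09:00-10:15, 11:00-12:00, 12:15-12:45, 13:15-14:15.
Summing the common windows: 75 + 60 + 30 + 60 = 225 minutes.

225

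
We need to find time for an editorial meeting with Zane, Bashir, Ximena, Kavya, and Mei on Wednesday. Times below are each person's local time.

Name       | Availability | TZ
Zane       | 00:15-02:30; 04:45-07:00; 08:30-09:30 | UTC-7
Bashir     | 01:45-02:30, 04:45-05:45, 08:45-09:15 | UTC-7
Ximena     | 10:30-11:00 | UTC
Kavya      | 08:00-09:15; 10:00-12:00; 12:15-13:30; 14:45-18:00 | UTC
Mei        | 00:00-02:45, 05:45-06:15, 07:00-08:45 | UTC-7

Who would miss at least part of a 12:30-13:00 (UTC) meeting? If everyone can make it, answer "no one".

Zane in UTC: 07:15-09:30, 11:45-14:00, 15:30-16:30 (add 7h to convert from UTC-7).
Bashir in UTC: 08:45-09:30, 11:45-12:45, 15:45-16:15 (add 7h to convert from UTC-7).
Ximena in UTC: 10:30-11:00.
Kavya in UTC: 08:00-09:15, 10:00-12:00, 12:15-13:30, 14:45-18:00.
Mei in UTC: 07:00-09:45, 12:45-13:15, 14:00-15:45 (add 7h to convert from UTC-7).
Zane: free for 12:30-13:00. Bashir: not fully free for 12:30-13:00. Ximena: not fully free for 12:30-13:00. Kavya: free for 12:30-13:00. Mei: not fully free for 12:30-13:00.

Bashir, Mei, Ximena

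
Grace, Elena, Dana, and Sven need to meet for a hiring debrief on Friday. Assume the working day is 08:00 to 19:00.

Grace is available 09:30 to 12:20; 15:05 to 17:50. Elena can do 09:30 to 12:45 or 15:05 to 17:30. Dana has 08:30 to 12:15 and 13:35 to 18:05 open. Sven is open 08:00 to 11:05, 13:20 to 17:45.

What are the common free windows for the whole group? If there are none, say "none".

09:30-11:05, 15:05-17:30

Grace ∩ Elena: 09:30-12:20, 15:05-17:30.
Grace ∩ Elena ∩ Dana: 09:30-12:15, 15:05-17:30.
Grace ∩ Elena ∩ Dana ∩ Sven: 09:30-11:05, 15:05-17:30.
So the common availability across everyone is 09:30-11:05, 15:05-17:30.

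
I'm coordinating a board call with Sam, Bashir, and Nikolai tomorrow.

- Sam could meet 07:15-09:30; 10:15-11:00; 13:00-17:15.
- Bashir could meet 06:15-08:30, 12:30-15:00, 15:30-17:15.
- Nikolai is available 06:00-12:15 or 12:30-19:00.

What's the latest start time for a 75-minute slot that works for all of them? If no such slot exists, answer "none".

16:00

Sam ∩ Bashir: 07:15-08:30, 13:00-15:00, 15:30-17:15.
Sam ∩ Bashir ∩ Nikolai: 07:15-08:30, 13:00-15:00, 15:30-17:15.
The last common window of at least 75 minutes is 15:30-17:15; a 75-minute meeting can start as late as 16:00 and still end by 17:15.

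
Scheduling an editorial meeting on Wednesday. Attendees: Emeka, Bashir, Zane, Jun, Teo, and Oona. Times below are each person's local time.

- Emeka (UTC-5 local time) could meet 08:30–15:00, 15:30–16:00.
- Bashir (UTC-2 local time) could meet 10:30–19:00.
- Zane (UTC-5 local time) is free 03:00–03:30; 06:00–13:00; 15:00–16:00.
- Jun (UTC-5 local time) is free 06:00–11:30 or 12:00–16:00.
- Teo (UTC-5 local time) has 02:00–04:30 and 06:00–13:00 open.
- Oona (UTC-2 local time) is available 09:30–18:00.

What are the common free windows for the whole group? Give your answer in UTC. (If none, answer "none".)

Emeka in UTC: 13:30-20:00, 20:30-21:00 (add 5h to convert from UTC-5).
Bashir in UTC: 12:30-21:00 (add 2h to convert from UTC-2).
Zane in UTC: 08:00-08:30, 11:00-18:00, 20:00-21:00 (add 5h to convert from UTC-5).
Jun in UTC: 11:00-16:30, 17:00-21:00 (add 5h to convert from UTC-5).
Teo in UTC: 07:00-09:30, 11:00-18:00 (add 5h to convert from UTC-5).
Oona in UTC: 11:30-20:00 (add 2h to convert from UTC-2).
Emeka ∩ Bashir: 13:30-20:00, 20:30-21:00.
Emeka ∩ Bashir ∩ Zane: 13:30-18:00, 20:30-21:00.
Emeka ∩ Bashir ∩ Zane ∩ Jun: 13:30-16:30, 17:00-18:00, 20:30-21:00.
Emeka ∩ Bashir ∩ Zane ∩ Jun ∩ Teo: 13:30-16:30, 17:00-18:00.
Emeka ∩ Bashir ∩ Zane ∩ Jun ∩ Teo ∩ Oona: 13:30-16:30, 17:00-18:00.
So the common availability across everyone is 13:30-16:30, 17:00-18:00.

13:30-16:30, 17:00-18:00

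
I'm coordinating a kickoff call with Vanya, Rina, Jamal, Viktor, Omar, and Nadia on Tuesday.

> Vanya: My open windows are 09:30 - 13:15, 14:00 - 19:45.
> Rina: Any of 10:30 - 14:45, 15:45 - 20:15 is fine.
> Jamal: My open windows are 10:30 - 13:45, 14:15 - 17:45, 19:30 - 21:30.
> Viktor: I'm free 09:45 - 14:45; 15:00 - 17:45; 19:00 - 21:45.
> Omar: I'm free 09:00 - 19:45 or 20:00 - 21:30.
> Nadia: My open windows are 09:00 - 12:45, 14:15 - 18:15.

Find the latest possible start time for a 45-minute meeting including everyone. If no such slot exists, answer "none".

Vanya ∩ Rina: 10:30-13:15, 14:00-14:45, 15:45-19:45.
Vanya ∩ Rina ∩ Jamal: 10:30-13:15, 14:15-14:45, 15:45-17:45, 19:30-19:45.
Vanya ∩ Rina ∩ Jamal ∩ Viktor: 10:30-13:15, 14:15-14:45, 15:45-17:45, 19:30-19:45.
Vanya ∩ Rina ∩ Jamal ∩ Viktor ∩ Omar: 10:30-13:15, 14:15-14:45, 15:45-17:45, 19:30-19:45.
Vanya ∩ Rina ∩ Jamal ∩ Viktor ∩ Omar ∩ Nadia: 10:30-12:45, 14:15-14:45, 15:45-17:45.
The last common window of at least 45 minutes is 15:45-17:45; a 45-minute meeting can start as late as 17:00 and still end by 17:45.

17:00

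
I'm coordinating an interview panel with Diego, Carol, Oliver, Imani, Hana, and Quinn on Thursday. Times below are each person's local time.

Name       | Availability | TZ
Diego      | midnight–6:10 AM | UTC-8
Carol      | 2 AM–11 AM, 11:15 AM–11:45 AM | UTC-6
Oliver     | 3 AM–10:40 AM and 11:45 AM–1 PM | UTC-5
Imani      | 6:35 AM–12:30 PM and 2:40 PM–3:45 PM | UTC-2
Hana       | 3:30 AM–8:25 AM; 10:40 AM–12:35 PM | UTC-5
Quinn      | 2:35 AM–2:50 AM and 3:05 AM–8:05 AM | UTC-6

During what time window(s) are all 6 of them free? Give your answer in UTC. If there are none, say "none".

Diego in UTC: 08:00-14:10 (add 8h to convert from UTC-8).
Carol in UTC: 08:00-17:00, 17:15-17:45 (add 6h to convert from UTC-6).
Oliver in UTC: 08:00-15:40, 16:45-18:00 (add 5h to convert from UTC-5).
Imani in UTC: 08:35-14:30, 16:40-17:45 (add 2h to convert from UTC-2).
Hana in UTC: 08:30-13:25, 15:40-17:35 (add 5h to convert from UTC-5).
Quinn in UTC: 08:35-08:50, 09:05-14:05 (add 6h to convert from UTC-6).
Diego ∩ Carol: 08:00-14:10.
Diego ∩ Carol ∩ Oliver: 08:00-14:10.
Diego ∩ Carol ∩ Oliver ∩ Imani: 08:35-14:10.
Diego ∩ Carol ∩ Oliver ∩ Imani ∩ Hana: 08:35-13:25.
Diego ∩ Carol ∩ Oliver ∩ Imani ∩ Hana ∩ Quinn: 08:35-08:50, 09:05-13:25.

08:35-08:50, 09:05-13:25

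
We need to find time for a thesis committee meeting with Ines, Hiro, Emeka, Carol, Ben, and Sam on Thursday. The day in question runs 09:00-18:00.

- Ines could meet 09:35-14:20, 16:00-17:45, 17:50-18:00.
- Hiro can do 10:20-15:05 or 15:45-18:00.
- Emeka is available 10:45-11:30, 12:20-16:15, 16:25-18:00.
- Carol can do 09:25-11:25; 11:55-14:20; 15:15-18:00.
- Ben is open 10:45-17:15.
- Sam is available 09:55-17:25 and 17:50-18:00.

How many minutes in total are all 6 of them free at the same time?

Ines ∩ Hiro: 10:20-14:20, 16:00-17:45, 17:50-18:00.
Ines ∩ Hiro ∩ Emeka: 10:45-11:30, 12:20-14:20, 16:00-16:15, 16:25-17:45, 17:50-18:00.
Ines ∩ Hiro ∩ Emeka ∩ Carol: 10:45-11:25, 12:20-14:20, 16:00-16:15, 16:25-17:45, 17:50-18:00.
Ines ∩ Hiro ∩ Emeka ∩ Carol ∩ Ben: 10:45-11:25, 12:20-14:20, 16:00-16:15, 16:25-17:15.
Ines ∩ Hiro ∩ Emeka ∩ Carol ∩ Ben ∩ Sam: 10:45-11:25, 12:20-14:20, 16:00-16:15, 16:25-17:15.
So the common availability across everyone is 10:45-11:25, 12:20-14:20, 16:00-16:15, 16:25-17:15.
Summing the common windows: 40 + 120 + 15 + 50 = 225 minutes.

225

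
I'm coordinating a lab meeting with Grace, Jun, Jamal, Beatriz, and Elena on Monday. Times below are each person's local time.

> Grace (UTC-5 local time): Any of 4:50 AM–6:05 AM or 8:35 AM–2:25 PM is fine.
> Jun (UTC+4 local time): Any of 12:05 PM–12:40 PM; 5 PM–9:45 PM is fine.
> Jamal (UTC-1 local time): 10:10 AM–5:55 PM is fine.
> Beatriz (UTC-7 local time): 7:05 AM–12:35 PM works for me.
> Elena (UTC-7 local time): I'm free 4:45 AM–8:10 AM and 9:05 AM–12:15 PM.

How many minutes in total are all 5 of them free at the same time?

Grace in UTC: 09:50-11:05, 13:35-19:25 (add 5h to convert from UTC-5).
Jun in UTC: 08:05-08:40, 13:00-17:45 (subtract 4h to convert from UTC+4).
Jamal in UTC: 11:10-18:55 (add 1h to convert from UTC-1).
Beatriz in UTC: 14:05-19:35 (add 7h to convert from UTC-7).
Elena in UTC: 11:45-15:10, 16:05-19:15 (add 7h to convert from UTC-7).
Grace ∩ Jun: 13:35-17:45.
Grace ∩ Jun ∩ Jamal: 13:35-17:45.
Grace ∩ Jun ∩ Jamal ∩ Beatriz: 14:05-17:45.
Grace ∩ Jun ∩ Jamal ∩ Beatriz ∩ Elena: 14:05-15:10, 16:05-17:45.
Summing the common windows: 65 + 100 = 165 minutes.

165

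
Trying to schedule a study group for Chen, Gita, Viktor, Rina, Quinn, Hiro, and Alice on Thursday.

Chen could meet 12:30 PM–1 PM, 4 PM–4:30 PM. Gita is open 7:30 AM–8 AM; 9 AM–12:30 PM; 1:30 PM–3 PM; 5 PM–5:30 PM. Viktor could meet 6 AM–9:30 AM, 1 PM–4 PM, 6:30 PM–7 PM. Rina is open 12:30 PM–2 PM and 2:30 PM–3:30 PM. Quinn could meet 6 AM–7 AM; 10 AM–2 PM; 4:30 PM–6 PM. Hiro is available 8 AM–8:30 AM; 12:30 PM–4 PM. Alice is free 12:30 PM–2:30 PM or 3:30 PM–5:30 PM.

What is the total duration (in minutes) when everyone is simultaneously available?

0

Chen ∩ Gita: ∅.
Chen ∩ Gita ∩ Viktor: ∅.
Chen ∩ Gita ∩ Viktor ∩ Rina: ∅.
Chen ∩ Gita ∩ Viktor ∩ Rina ∩ Quinn: ∅.
Chen ∩ Gita ∩ Viktor ∩ Rina ∩ Quinn ∩ Hiro: ∅.
Chen ∩ Gita ∩ Viktor ∩ Rina ∩ Quinn ∩ Hiro ∩ Alice: ∅.
There is no time when everyone is free.
There is no common window, so the total is 0 minutes.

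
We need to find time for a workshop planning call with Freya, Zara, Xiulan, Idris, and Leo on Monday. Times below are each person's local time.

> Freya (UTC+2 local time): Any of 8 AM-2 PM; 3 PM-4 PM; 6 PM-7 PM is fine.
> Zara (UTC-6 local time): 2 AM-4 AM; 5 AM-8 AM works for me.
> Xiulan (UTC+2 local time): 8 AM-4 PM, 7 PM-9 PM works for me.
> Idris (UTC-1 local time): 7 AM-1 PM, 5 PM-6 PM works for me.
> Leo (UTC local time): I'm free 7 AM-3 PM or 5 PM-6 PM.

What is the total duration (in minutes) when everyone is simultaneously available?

Freya in UTC: 06:00-12:00, 13:00-14:00, 16:00-17:00 (subtract 2h to convert from UTC+2).
Zara in UTC: 08:00-10:00, 11:00-14:00 (add 6h to convert from UTC-6).
Xiulan in UTC: 06:00-14:00, 17:00-19:00 (subtract 2h to convert from UTC+2).
Idris in UTC: 08:00-14:00, 18:00-19:00 (add 1h to convert from UTC-1).
Leo in UTC: 07:00-15:00, 17:00-18:00.
Freya ∩ Zara: 08:00-10:00, 11:00-12:00, 13:00-14:00.
Freya ∩ Zara ∩ Xiulan: 08:00-10:00, 11:00-12:00, 13:00-14:00.
Freya ∩ Zara ∩ Xiulan ∩ Idris: 08:00-10:00, 11:00-12:00, 13:00-14:00.
Freya ∩ Zara ∩ Xiulan ∩ Idris ∩ Leo: 08:00-10:00, 11:00-12:00, 13:00-14:00.
Those are the intersection windows.
Summing the common windows: 120 + 60 + 60 = 240 minutes.

240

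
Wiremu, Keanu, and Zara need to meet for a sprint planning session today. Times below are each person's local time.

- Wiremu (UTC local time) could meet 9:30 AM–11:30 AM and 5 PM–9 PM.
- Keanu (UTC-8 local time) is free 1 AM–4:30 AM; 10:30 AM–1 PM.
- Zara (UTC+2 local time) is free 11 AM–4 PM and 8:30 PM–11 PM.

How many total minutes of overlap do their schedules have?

Wiremu in UTC: 09:30-11:30, 17:00-21:00.
Keanu in UTC: 09:00-12:30, 18:30-21:00 (add 8h to convert from UTC-8).
Zara in UTC: 09:00-14:00, 18:30-21:00 (subtract 2h to convert from UTC+2).
Wiremu ∩ Keanu: 09:30-11:30, 18:30-21:00.
Wiremu ∩ Keanu ∩ Zara: 09:30-11:30, 18:30-21:00.
Summing the common windows: 120 + 150 = 270 minutes.

270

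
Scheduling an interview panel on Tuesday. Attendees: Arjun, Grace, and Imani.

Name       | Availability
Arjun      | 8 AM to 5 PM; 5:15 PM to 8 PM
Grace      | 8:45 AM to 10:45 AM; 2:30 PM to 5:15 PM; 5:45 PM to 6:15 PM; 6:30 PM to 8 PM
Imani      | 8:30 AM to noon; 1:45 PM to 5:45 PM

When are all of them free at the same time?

08:45-10:45, 14:30-17:00

Arjun ∩ Grace: 08:45-10:45, 14:30-17:00, 17:45-18:15, 18:30-20:00.
Arjun ∩ Grace ∩ Imani: 08:45-10:45, 14:30-17:00.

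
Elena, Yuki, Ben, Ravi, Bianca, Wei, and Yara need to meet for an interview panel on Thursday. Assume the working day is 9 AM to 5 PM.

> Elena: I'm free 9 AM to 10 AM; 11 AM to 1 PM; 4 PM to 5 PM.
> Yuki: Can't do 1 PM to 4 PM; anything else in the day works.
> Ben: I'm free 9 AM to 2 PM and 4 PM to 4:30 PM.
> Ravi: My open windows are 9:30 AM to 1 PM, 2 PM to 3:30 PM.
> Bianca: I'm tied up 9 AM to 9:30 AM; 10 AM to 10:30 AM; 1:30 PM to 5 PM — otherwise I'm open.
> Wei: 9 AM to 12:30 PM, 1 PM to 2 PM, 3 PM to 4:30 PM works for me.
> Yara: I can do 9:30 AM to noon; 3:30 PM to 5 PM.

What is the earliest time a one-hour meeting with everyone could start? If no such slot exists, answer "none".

Elena free: 09:00-10:00, 11:00-13:00, 16:00-17:00.
Yuki free: 09:00-13:00, 16:00-17:00 (invert busy blocks within the working day).
Ben free: 09:00-14:00, 16:00-16:30.
Ravi free: 09:30-13:00, 14:00-15:30.
Bianca free: 09:30-10:00, 10:30-13:30 (invert busy blocks within the working day).
Wei free: 09:00-12:30, 13:00-14:00, 15:00-16:30.
Yara free: 09:30-12:00, 15:30-17:00.
Elena ∩ Yuki: 09:00-10:00, 11:00-13:00, 16:00-17:00.
Elena ∩ Yuki ∩ Ben: 09:00-10:00, 11:00-13:00, 16:00-16:30.
Elena ∩ Yuki ∩ Ben ∩ Ravi: 09:30-10:00, 11:00-13:00.
Elena ∩ Yuki ∩ Ben ∩ Ravi ∩ Bianca: 09:30-10:00, 11:00-13:00.
Elena ∩ Yuki ∩ Ben ∩ Ravi ∩ Bianca ∩ Wei: 09:30-10:00, 11:00-12:30.
Elena ∩ Yuki ∩ Ben ∩ Ravi ∩ Bianca ∩ Wei ∩ Yara: 09:30-10:00, 11:00-12:00.
The first common window of at least 60 minutes is 11:00-12:00, so the earliest start is 11:00.

11:00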